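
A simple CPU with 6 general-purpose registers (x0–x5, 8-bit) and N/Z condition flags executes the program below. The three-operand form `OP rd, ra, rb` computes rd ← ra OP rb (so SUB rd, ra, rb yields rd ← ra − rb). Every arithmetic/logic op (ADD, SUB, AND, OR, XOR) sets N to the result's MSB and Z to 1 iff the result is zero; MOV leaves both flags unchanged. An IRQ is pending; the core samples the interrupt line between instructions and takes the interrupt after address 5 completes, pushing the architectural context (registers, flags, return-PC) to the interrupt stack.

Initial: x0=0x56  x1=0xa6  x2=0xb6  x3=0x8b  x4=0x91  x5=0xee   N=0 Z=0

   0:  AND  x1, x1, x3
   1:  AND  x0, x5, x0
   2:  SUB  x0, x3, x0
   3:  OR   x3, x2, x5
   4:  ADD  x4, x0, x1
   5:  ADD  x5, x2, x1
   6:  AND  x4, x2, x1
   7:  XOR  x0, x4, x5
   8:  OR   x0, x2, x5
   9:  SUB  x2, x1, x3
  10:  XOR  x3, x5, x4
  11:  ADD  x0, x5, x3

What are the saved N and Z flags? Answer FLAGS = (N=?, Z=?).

FLAGS = (N=0, Z=0)

after  0: x0=0x56 x1=0x82 x2=0xb6 x3=0x8b x4=0x91 x5=0xee  N=1 Z=0
after  1: x0=0x46 x1=0x82 x2=0xb6 x3=0x8b x4=0x91 x5=0xee  N=0 Z=0
after  2: x0=0x45 x1=0x82 x2=0xb6 x3=0x8b x4=0x91 x5=0xee  N=0 Z=0
after  3: x0=0x45 x1=0x82 x2=0xb6 x3=0xfe x4=0x91 x5=0xee  N=1 Z=0
after  4: x0=0x45 x1=0x82 x2=0xb6 x3=0xfe x4=0xc7 x5=0xee  N=1 Z=0
after  5: x0=0x45 x1=0x82 x2=0xb6 x3=0xfe x4=0xc7 x5=0x38  N=0 Z=0
-- IRQ taken; context saved, return-PC = 6 --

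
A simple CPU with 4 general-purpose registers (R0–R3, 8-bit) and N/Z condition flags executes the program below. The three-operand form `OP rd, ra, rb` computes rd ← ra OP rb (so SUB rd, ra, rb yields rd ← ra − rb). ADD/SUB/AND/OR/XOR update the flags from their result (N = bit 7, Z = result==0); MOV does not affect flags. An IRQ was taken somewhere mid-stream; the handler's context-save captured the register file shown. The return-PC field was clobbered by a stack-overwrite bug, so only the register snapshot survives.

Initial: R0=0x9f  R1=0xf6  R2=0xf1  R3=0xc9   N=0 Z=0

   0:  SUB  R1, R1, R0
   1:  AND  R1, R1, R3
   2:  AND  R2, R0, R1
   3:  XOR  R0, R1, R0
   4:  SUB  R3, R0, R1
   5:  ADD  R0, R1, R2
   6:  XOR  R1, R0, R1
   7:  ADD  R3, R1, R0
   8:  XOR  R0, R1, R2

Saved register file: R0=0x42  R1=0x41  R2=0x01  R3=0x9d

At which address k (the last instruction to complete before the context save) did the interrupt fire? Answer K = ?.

after  0: R0=0x9f R1=0x57 R2=0xf1 R3=0xc9  N=0 Z=0
after  1: R0=0x9f R1=0x41 R2=0xf1 R3=0xc9  N=0 Z=0
after  2: R0=0x9f R1=0x41 R2=0x01 R3=0xc9  N=0 Z=0
after  3: R0=0xde R1=0x41 R2=0x01 R3=0xc9  N=1 Z=0
after  4: R0=0xde R1=0x41 R2=0x01 R3=0x9d  N=1 Z=0
after  5: R0=0x42 R1=0x41 R2=0x01 R3=0x9d  N=0 Z=0
-- IRQ taken; context saved, return-PC = 6 --

K = 5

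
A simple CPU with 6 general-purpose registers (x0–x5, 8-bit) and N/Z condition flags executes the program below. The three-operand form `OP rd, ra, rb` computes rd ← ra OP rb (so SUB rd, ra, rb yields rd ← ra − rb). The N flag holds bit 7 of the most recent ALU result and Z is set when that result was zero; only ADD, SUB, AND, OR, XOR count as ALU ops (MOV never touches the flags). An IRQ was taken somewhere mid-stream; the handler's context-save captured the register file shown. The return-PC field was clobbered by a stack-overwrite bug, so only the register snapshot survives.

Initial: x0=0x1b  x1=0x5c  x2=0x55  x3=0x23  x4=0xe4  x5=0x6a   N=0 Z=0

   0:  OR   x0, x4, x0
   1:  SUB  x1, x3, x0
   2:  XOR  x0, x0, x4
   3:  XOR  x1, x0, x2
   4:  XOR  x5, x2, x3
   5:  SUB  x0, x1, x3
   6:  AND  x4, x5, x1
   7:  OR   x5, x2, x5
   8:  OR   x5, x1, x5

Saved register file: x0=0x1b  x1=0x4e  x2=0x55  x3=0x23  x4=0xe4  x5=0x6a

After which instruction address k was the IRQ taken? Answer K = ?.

K = 3

after  0: x0=0xff x1=0x5c x2=0x55 x3=0x23 x4=0xe4 x5=0x6a  N=1 Z=0
after  1: x0=0xff x1=0x24 x2=0x55 x3=0x23 x4=0xe4 x5=0x6a  N=0 Z=0
after  2: x0=0x1b x1=0x24 x2=0x55 x3=0x23 x4=0xe4 x5=0x6a  N=0 Z=0
after  3: x0=0x1b x1=0x4e x2=0x55 x3=0x23 x4=0xe4 x5=0x6a  N=0 Z=0
-- IRQ taken; context saved, return-PC = 4 --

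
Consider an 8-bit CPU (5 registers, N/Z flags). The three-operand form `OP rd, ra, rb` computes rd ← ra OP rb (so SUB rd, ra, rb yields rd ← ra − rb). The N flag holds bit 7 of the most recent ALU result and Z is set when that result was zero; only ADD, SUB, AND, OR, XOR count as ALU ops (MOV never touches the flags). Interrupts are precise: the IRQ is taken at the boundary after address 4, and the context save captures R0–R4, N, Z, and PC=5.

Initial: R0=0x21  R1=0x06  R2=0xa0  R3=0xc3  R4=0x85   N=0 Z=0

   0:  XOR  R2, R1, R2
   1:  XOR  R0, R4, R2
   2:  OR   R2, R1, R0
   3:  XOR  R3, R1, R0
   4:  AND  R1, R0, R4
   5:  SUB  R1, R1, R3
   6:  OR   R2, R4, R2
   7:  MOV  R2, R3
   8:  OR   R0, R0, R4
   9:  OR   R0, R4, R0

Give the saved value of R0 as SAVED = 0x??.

after  0: R0=0x21 R1=0x06 R2=0xa6 R3=0xc3 R4=0x85  N=1 Z=0
after  1: R0=0x23 R1=0x06 R2=0xa6 R3=0xc3 R4=0x85  N=0 Z=0
after  2: R0=0x23 R1=0x06 R2=0x27 R3=0xc3 R4=0x85  N=0 Z=0
after  3: R0=0x23 R1=0x06 R2=0x27 R3=0x25 R4=0x85  N=0 Z=0
after  4: R0=0x23 R1=0x01 R2=0x27 R3=0x25 R4=0x85  N=0 Z=0
-- IRQ taken; context saved, return-PC = 5 --

SAVED = 0x23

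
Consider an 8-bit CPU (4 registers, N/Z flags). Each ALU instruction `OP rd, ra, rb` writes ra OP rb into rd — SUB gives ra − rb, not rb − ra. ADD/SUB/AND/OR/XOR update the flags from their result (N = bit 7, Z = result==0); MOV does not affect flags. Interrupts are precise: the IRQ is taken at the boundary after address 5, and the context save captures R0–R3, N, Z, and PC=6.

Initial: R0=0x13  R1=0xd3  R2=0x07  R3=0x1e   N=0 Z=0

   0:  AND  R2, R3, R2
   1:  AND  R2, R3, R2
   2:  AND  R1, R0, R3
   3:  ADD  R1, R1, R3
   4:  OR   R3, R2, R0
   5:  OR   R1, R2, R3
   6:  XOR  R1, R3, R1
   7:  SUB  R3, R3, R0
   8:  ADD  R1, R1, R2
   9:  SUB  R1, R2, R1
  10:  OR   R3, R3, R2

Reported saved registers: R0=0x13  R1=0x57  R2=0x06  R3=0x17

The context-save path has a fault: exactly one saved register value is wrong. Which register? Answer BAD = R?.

after  0: R0=0x13 R1=0xd3 R2=0x06 R3=0x1e  N=0 Z=0
after  1: R0=0x13 R1=0xd3 R2=0x06 R3=0x1e  N=0 Z=0
after  2: R0=0x13 R1=0x12 R2=0x06 R3=0x1e  N=0 Z=0
after  3: R0=0x13 R1=0x30 R2=0x06 R3=0x1e  N=0 Z=0
after  4: R0=0x13 R1=0x30 R2=0x06 R3=0x17  N=0 Z=0
after  5: R0=0x13 R1=0x17 R2=0x06 R3=0x17  N=0 Z=0
-- IRQ taken; context saved, return-PC = 6 --
mismatch: R1: reported 0x57 vs actual 0x17

BAD = R1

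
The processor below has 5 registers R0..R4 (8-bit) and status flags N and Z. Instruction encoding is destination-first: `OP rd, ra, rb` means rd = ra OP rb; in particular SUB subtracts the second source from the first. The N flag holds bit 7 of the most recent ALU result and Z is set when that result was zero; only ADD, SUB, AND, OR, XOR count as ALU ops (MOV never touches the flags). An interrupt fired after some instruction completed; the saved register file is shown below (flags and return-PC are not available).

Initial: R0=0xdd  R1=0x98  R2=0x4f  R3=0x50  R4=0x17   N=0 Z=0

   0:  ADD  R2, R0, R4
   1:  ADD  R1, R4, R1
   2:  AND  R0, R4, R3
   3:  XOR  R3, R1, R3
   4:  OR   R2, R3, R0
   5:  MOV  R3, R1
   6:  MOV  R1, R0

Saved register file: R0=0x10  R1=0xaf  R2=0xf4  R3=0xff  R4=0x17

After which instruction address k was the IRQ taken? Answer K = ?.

after  0: R0=0xdd R1=0x98 R2=0xf4 R3=0x50 R4=0x17  N=1 Z=0
after  1: R0=0xdd R1=0xaf R2=0xf4 R3=0x50 R4=0x17  N=1 Z=0
after  2: R0=0x10 R1=0xaf R2=0xf4 R3=0x50 R4=0x17  N=0 Z=0
after  3: R0=0x10 R1=0xaf R2=0xf4 R3=0xff R4=0x17  N=1 Z=0
-- IRQ taken; context saved, return-PC = 4 --

K = 3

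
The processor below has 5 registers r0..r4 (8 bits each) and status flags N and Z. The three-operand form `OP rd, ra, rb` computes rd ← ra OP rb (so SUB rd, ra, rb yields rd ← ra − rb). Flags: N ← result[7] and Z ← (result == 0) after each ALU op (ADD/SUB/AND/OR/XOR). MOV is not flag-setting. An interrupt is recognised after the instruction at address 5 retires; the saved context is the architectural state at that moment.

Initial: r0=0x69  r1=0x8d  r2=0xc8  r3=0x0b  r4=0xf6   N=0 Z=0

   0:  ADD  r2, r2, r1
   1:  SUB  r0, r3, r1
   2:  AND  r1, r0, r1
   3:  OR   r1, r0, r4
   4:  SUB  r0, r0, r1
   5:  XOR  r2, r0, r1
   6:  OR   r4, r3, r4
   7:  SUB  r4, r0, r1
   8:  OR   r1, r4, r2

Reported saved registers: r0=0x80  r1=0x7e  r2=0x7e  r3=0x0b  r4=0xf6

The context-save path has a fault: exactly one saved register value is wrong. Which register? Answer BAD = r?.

BAD = r1

after  0: r0=0x69 r1=0x8d r2=0x55 r3=0x0b r4=0xf6  N=0 Z=0
after  1: r0=0x7e r1=0x8d r2=0x55 r3=0x0b r4=0xf6  N=0 Z=0
after  2: r0=0x7e r1=0x0c r2=0x55 r3=0x0b r4=0xf6  N=0 Z=0
after  3: r0=0x7e r1=0xfe r2=0x55 r3=0x0b r4=0xf6  N=1 Z=0
after  4: r0=0x80 r1=0xfe r2=0x55 r3=0x0b r4=0xf6  N=1 Z=0
after  5: r0=0x80 r1=0xfe r2=0x7e r3=0x0b r4=0xf6  N=0 Z=0
-- IRQ taken; context saved, return-PC = 6 --
mismatch: r1: reported 0x7e vs actual 0xfe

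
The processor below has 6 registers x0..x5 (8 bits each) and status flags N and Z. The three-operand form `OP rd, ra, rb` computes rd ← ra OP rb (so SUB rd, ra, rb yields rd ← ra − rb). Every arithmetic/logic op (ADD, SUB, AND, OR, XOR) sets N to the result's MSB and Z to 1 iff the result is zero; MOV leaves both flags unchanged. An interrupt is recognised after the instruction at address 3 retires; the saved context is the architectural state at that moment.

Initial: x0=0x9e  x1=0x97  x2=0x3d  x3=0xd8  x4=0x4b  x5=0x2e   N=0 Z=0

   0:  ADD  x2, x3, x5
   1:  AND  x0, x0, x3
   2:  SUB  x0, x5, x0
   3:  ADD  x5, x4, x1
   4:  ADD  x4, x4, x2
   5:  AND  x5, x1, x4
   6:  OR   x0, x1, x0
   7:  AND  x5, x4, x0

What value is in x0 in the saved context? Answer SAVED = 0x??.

after  0: x0=0x9e x1=0x97 x2=0x06 x3=0xd8 x4=0x4b x5=0x2e  N=0 Z=0
after  1: x0=0x98 x1=0x97 x2=0x06 x3=0xd8 x4=0x4b x5=0x2e  N=1 Z=0
after  2: x0=0x96 x1=0x97 x2=0x06 x3=0xd8 x4=0x4b x5=0x2e  N=1 Z=0
after  3: x0=0x96 x1=0x97 x2=0x06 x3=0xd8 x4=0x4b x5=0xe2  N=1 Z=0
-- IRQ taken; context saved, return-PC = 4 --

SAVED = 0x96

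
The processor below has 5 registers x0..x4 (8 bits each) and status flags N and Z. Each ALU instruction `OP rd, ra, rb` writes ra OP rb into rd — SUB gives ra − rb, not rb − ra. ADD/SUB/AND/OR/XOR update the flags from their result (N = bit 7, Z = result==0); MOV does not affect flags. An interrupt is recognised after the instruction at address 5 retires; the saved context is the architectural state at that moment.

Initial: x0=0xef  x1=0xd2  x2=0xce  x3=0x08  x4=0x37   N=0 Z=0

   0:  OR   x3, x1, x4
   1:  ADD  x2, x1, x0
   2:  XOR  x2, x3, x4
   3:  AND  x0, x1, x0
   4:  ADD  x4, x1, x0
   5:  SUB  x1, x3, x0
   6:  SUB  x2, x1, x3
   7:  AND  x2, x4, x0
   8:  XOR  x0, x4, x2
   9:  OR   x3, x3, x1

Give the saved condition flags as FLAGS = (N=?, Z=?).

after  0: x0=0xef x1=0xd2 x2=0xce x3=0xf7 x4=0x37  N=1 Z=0
after  1: x0=0xef x1=0xd2 x2=0xc1 x3=0xf7 x4=0x37  N=1 Z=0
after  2: x0=0xef x1=0xd2 x2=0xc0 x3=0xf7 x4=0x37  N=1 Z=0
after  3: x0=0xc2 x1=0xd2 x2=0xc0 x3=0xf7 x4=0x37  N=1 Z=0
after  4: x0=0xc2 x1=0xd2 x2=0xc0 x3=0xf7 x4=0x94  N=1 Z=0
after  5: x0=0xc2 x1=0x35 x2=0xc0 x3=0xf7 x4=0x94  N=0 Z=0
-- IRQ taken; context saved, return-PC = 6 --

FLAGS = (N=0, Z=0)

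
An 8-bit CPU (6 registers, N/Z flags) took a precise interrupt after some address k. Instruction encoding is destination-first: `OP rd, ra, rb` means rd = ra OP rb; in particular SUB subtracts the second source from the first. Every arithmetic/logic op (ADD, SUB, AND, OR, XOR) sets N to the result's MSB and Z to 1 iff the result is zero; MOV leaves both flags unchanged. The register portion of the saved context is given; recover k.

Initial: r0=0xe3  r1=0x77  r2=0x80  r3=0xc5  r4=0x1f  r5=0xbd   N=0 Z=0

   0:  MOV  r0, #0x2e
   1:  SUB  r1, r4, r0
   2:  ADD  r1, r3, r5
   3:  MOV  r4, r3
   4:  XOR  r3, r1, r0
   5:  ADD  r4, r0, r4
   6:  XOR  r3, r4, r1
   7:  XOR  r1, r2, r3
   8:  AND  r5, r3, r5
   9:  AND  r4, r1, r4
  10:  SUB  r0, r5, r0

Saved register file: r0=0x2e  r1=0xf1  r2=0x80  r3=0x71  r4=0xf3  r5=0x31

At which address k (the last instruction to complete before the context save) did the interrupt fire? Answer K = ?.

after  0: r0=0x2e r1=0x77 r2=0x80 r3=0xc5 r4=0x1f r5=0xbd  N=0 Z=0
after  1: r0=0x2e r1=0xf1 r2=0x80 r3=0xc5 r4=0x1f r5=0xbd  N=1 Z=0
after  2: r0=0x2e r1=0x82 r2=0x80 r3=0xc5 r4=0x1f r5=0xbd  N=1 Z=0
after  3: r0=0x2e r1=0x82 r2=0x80 r3=0xc5 r4=0xc5 r5=0xbd  N=1 Z=0
after  4: r0=0x2e r1=0x82 r2=0x80 r3=0xac r4=0xc5 r5=0xbd  N=1 Z=0
after  5: r0=0x2e r1=0x82 r2=0x80 r3=0xac r4=0xf3 r5=0xbd  N=1 Z=0
after  6: r0=0x2e r1=0x82 r2=0x80 r3=0x71 r4=0xf3 r5=0xbd  N=0 Z=0
after  7: r0=0x2e r1=0xf1 r2=0x80 r3=0x71 r4=0xf3 r5=0xbd  N=1 Z=0
after  8: r0=0x2e r1=0xf1 r2=0x80 r3=0x71 r4=0xf3 r5=0x31  N=0 Z=0
-- IRQ taken; context saved, return-PC = 9 --

K = 8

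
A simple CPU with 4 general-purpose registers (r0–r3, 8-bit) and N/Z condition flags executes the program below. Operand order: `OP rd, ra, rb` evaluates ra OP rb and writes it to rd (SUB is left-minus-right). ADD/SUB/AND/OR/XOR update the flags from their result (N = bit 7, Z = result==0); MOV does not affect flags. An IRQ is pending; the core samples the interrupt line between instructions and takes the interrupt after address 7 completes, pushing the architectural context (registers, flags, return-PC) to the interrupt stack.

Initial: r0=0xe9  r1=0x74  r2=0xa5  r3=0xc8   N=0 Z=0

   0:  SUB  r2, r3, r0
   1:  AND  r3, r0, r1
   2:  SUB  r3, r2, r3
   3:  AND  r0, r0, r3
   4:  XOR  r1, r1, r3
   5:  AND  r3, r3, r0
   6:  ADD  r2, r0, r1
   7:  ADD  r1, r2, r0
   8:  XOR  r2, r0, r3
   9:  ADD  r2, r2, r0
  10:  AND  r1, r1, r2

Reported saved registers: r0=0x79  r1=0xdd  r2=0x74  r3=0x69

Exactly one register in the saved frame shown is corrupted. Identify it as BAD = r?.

after  0: r0=0xe9 r1=0x74 r2=0xdf r3=0xc8  N=1 Z=0
after  1: r0=0xe9 r1=0x74 r2=0xdf r3=0x60  N=0 Z=0
after  2: r0=0xe9 r1=0x74 r2=0xdf r3=0x7f  N=0 Z=0
after  3: r0=0x69 r1=0x74 r2=0xdf r3=0x7f  N=0 Z=0
after  4: r0=0x69 r1=0x0b r2=0xdf r3=0x7f  N=0 Z=0
after  5: r0=0x69 r1=0x0b r2=0xdf r3=0x69  N=0 Z=0
after  6: r0=0x69 r1=0x0b r2=0x74 r3=0x69  N=0 Z=0
after  7: r0=0x69 r1=0xdd r2=0x74 r3=0x69  N=1 Z=0
-- IRQ taken; context saved, return-PC = 8 --
mismatch: r0: reported 0x79 vs actual 0x69

BAD = r0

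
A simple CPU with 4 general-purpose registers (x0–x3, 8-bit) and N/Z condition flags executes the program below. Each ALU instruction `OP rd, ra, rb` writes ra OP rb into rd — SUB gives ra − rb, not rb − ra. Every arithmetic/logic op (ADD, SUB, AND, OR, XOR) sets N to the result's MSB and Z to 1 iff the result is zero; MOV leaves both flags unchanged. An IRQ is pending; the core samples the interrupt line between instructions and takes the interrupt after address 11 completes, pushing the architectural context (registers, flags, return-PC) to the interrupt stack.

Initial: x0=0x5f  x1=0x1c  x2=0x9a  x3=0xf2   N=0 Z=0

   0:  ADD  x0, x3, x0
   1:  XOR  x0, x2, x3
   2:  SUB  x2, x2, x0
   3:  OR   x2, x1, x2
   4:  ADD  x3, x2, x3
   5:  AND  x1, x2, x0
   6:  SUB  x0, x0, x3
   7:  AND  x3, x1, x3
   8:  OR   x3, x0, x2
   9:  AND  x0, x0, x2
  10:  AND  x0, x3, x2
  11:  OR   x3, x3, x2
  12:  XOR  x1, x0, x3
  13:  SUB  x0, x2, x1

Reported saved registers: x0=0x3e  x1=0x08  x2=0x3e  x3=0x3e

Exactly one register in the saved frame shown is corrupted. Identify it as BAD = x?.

after  0: x0=0x51 x1=0x1c x2=0x9a x3=0xf2  N=0 Z=0
after  1: x0=0x68 x1=0x1c x2=0x9a x3=0xf2  N=0 Z=0
after  2: x0=0x68 x1=0x1c x2=0x32 x3=0xf2  N=0 Z=0
after  3: x0=0x68 x1=0x1c x2=0x3e x3=0xf2  N=0 Z=0
after  4: x0=0x68 x1=0x1c x2=0x3e x3=0x30  N=0 Z=0
after  5: x0=0x68 x1=0x28 x2=0x3e x3=0x30  N=0 Z=0
after  6: x0=0x38 x1=0x28 x2=0x3e x3=0x30  N=0 Z=0
after  7: x0=0x38 x1=0x28 x2=0x3e x3=0x20  N=0 Z=0
after  8: x0=0x38 x1=0x28 x2=0x3e x3=0x3e  N=0 Z=0
after  9: x0=0x38 x1=0x28 x2=0x3e x3=0x3e  N=0 Z=0
after 10: x0=0x3e x1=0x28 x2=0x3e x3=0x3e  N=0 Z=0
after 11: x0=0x3e x1=0x28 x2=0x3e x3=0x3e  N=0 Z=0
-- IRQ taken; context saved, return-PC = 12 --
mismatch: x1: reported 0x08 vs actual 0x28

BAD = x1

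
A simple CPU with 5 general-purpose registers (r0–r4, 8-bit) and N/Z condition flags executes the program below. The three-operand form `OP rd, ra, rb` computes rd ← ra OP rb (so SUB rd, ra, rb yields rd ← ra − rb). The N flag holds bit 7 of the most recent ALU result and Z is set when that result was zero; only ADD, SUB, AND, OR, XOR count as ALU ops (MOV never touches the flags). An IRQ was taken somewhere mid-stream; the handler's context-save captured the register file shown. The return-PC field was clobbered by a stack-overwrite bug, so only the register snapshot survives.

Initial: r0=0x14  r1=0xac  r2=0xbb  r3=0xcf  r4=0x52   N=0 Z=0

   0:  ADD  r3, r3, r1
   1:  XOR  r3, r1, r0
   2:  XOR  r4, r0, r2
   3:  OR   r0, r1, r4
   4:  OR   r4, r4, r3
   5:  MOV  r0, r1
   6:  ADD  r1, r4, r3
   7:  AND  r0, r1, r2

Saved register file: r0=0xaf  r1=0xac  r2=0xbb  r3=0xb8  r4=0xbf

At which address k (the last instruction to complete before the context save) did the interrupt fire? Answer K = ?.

after  0: r0=0x14 r1=0xac r2=0xbb r3=0x7b r4=0x52  N=0 Z=0
after  1: r0=0x14 r1=0xac r2=0xbb r3=0xb8 r4=0x52  N=1 Z=0
after  2: r0=0x14 r1=0xac r2=0xbb r3=0xb8 r4=0xaf  N=1 Z=0
after  3: r0=0xaf r1=0xac r2=0xbb r3=0xb8 r4=0xaf  N=1 Z=0
after  4: r0=0xaf r1=0xac r2=0xbb r3=0xb8 r4=0xbf  N=1 Z=0
-- IRQ taken; context saved, return-PC = 5 --

K = 4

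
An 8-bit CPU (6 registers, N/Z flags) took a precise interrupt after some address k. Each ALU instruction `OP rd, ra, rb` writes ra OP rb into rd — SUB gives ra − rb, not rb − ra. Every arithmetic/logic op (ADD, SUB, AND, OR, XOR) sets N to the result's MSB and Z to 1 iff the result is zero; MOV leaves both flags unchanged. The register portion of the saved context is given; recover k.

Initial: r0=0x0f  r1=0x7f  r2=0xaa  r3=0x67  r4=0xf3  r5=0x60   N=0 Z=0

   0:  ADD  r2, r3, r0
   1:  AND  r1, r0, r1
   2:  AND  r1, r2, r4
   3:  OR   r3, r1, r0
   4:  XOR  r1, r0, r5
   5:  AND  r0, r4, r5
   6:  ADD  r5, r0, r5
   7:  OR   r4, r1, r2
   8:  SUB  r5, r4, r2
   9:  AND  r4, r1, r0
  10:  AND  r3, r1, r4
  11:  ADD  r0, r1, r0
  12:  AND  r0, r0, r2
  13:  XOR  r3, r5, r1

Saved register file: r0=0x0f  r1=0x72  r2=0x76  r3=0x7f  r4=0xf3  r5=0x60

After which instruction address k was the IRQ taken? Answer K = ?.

K = 3

after  0: r0=0x0f r1=0x7f r2=0x76 r3=0x67 r4=0xf3 r5=0x60  N=0 Z=0
after  1: r0=0x0f r1=0x0f r2=0x76 r3=0x67 r4=0xf3 r5=0x60  N=0 Z=0
after  2: r0=0x0f r1=0x72 r2=0x76 r3=0x67 r4=0xf3 r5=0x60  N=0 Z=0
after  3: r0=0x0f r1=0x72 r2=0x76 r3=0x7f r4=0xf3 r5=0x60  N=0 Z=0
-- IRQ taken; context saved, return-PC = 4 --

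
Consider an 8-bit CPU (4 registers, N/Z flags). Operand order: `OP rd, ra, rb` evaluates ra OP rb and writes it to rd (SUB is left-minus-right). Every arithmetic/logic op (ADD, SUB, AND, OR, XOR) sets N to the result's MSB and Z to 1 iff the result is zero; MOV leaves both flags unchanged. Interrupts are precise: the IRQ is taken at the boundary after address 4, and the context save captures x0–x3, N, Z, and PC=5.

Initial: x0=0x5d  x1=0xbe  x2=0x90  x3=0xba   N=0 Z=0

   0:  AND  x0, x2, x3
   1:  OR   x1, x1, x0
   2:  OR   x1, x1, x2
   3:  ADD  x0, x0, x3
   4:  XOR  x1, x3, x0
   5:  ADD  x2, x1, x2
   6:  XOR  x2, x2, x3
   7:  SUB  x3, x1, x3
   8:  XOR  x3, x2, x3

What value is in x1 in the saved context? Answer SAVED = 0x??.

after  0: x0=0x90 x1=0xbe x2=0x90 x3=0xba  N=1 Z=0
after  1: x0=0x90 x1=0xbe x2=0x90 x3=0xba  N=1 Z=0
after  2: x0=0x90 x1=0xbe x2=0x90 x3=0xba  N=1 Z=0
after  3: x0=0x4a x1=0xbe x2=0x90 x3=0xba  N=0 Z=0
after  4: x0=0x4a x1=0xf0 x2=0x90 x3=0xba  N=1 Z=0
-- IRQ taken; context saved, return-PC = 5 --

SAVED = 0xf0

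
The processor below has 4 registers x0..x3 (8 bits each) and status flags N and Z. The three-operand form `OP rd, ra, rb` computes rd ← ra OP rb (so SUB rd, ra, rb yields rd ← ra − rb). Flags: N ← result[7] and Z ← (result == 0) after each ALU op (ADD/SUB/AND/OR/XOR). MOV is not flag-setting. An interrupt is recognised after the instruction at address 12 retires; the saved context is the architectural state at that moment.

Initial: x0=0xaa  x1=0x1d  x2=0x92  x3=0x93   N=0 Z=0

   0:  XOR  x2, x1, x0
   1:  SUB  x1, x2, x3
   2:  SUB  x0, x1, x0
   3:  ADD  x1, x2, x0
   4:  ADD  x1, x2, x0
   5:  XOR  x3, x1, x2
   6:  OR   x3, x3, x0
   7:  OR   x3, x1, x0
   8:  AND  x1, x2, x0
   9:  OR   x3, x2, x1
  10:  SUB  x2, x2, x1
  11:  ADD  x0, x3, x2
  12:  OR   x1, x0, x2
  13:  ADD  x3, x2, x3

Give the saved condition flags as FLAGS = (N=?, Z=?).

after  0: x0=0xaa x1=0x1d x2=0xb7 x3=0x93  N=1 Z=0
after  1: x0=0xaa x1=0x24 x2=0xb7 x3=0x93  N=0 Z=0
after  2: x0=0x7a x1=0x24 x2=0xb7 x3=0x93  N=0 Z=0
after  3: x0=0x7a x1=0x31 x2=0xb7 x3=0x93  N=0 Z=0
after  4: x0=0x7a x1=0x31 x2=0xb7 x3=0x93  N=0 Z=0
after  5: x0=0x7a x1=0x31 x2=0xb7 x3=0x86  N=1 Z=0
after  6: x0=0x7a x1=0x31 x2=0xb7 x3=0xfe  N=1 Z=0
after  7: x0=0x7a x1=0x31 x2=0xb7 x3=0x7b  N=0 Z=0
after  8: x0=0x7a x1=0x32 x2=0xb7 x3=0x7b  N=0 Z=0
after  9: x0=0x7a x1=0x32 x2=0xb7 x3=0xb7  N=1 Z=0
after 10: x0=0x7a x1=0x32 x2=0x85 x3=0xb7  N=1 Z=0
after 11: x0=0x3c x1=0x32 x2=0x85 x3=0xb7  N=0 Z=0
after 12: x0=0x3c x1=0xbd x2=0x85 x3=0xb7  N=1 Z=0
-- IRQ taken; context saved, return-PC = 13 --

FLAGS = (N=1, Z=0)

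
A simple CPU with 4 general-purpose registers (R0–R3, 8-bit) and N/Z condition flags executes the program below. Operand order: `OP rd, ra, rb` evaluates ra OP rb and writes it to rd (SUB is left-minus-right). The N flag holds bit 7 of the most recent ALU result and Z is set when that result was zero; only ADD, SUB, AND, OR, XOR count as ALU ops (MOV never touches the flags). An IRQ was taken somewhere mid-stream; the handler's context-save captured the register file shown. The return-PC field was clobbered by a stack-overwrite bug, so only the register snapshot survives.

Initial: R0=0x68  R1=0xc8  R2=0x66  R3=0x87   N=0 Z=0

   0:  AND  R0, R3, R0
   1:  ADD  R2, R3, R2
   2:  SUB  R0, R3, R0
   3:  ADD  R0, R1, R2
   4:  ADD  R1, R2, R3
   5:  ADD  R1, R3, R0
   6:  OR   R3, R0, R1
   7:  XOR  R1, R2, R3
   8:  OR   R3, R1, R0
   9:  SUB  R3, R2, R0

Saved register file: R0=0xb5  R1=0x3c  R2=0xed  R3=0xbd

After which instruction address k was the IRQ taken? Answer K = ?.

after  0: R0=0x00 R1=0xc8 R2=0x66 R3=0x87  N=0 Z=1
after  1: R0=0x00 R1=0xc8 R2=0xed R3=0x87  N=1 Z=0
after  2: R0=0x87 R1=0xc8 R2=0xed R3=0x87  N=1 Z=0
after  3: R0=0xb5 R1=0xc8 R2=0xed R3=0x87  N=1 Z=0
after  4: R0=0xb5 R1=0x74 R2=0xed R3=0x87  N=0 Z=0
after  5: R0=0xb5 R1=0x3c R2=0xed R3=0x87  N=0 Z=0
after  6: R0=0xb5 R1=0x3c R2=0xed R3=0xbd  N=1 Z=0
-- IRQ taken; context saved, return-PC = 7 --

K = 6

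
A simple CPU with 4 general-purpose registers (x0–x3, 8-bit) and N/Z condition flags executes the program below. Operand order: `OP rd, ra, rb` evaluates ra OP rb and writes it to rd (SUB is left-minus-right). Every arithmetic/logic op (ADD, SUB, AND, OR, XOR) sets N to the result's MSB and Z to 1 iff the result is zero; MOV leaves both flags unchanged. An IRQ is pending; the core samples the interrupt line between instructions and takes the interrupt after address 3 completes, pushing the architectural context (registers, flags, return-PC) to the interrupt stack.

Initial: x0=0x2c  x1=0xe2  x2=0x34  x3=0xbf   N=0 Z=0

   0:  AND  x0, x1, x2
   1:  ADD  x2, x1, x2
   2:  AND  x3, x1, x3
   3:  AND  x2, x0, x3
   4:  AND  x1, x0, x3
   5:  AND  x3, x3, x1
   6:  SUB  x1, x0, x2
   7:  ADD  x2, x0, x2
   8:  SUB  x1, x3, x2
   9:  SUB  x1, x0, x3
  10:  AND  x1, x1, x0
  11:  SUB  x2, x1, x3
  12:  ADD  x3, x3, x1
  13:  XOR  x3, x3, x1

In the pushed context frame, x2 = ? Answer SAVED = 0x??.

after  0: x0=0x20 x1=0xe2 x2=0x34 x3=0xbf  N=0 Z=0
after  1: x0=0x20 x1=0xe2 x2=0x16 x3=0xbf  N=0 Z=0
after  2: x0=0x20 x1=0xe2 x2=0x16 x3=0xa2  N=1 Z=0
after  3: x0=0x20 x1=0xe2 x2=0x20 x3=0xa2  N=0 Z=0
-- IRQ taken; context saved, return-PC = 4 --

SAVED = 0x20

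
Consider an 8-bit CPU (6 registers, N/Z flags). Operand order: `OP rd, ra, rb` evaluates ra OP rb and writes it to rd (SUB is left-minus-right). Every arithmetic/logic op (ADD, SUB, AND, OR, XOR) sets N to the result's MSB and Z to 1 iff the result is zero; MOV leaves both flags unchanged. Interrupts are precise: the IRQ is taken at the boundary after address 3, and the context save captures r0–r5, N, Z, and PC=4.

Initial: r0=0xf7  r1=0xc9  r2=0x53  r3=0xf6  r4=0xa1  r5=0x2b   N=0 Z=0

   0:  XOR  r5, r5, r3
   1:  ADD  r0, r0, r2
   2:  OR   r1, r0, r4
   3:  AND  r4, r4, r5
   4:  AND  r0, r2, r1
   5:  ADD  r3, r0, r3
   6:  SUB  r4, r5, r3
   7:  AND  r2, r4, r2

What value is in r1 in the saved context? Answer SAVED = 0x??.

SAVED = 0xeb

after  0: r0=0xf7 r1=0xc9 r2=0x53 r3=0xf6 r4=0xa1 r5=0xdd  N=1 Z=0
after  1: r0=0x4a r1=0xc9 r2=0x53 r3=0xf6 r4=0xa1 r5=0xdd  N=0 Z=0
after  2: r0=0x4a r1=0xeb r2=0x53 r3=0xf6 r4=0xa1 r5=0xdd  N=1 Z=0
after  3: r0=0x4a r1=0xeb r2=0x53 r3=0xf6 r4=0x81 r5=0xdd  N=1 Z=0
-- IRQ taken; context saved, return-PC = 4 --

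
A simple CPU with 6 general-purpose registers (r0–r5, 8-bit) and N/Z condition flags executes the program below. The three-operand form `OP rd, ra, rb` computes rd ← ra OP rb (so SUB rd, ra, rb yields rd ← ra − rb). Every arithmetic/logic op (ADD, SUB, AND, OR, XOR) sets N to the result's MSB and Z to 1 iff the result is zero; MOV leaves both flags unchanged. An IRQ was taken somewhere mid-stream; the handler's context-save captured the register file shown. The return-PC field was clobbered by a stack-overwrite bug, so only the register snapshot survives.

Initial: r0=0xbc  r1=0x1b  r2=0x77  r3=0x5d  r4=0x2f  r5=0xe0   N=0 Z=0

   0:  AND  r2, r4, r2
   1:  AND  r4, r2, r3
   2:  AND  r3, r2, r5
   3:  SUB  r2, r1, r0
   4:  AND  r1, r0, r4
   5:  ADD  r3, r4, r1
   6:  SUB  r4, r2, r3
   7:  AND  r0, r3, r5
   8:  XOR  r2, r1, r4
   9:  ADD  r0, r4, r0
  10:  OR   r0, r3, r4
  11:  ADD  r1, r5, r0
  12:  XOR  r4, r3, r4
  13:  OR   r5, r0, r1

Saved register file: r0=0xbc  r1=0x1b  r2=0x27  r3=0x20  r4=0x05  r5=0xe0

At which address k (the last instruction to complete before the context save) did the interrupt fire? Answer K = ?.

after  0: r0=0xbc r1=0x1b r2=0x27 r3=0x5d r4=0x2f r5=0xe0  N=0 Z=0
after  1: r0=0xbc r1=0x1b r2=0x27 r3=0x5d r4=0x05 r5=0xe0  N=0 Z=0
after  2: r0=0xbc r1=0x1b r2=0x27 r3=0x20 r4=0x05 r5=0xe0  N=0 Z=0
-- IRQ taken; context saved, return-PC = 3 --

K = 2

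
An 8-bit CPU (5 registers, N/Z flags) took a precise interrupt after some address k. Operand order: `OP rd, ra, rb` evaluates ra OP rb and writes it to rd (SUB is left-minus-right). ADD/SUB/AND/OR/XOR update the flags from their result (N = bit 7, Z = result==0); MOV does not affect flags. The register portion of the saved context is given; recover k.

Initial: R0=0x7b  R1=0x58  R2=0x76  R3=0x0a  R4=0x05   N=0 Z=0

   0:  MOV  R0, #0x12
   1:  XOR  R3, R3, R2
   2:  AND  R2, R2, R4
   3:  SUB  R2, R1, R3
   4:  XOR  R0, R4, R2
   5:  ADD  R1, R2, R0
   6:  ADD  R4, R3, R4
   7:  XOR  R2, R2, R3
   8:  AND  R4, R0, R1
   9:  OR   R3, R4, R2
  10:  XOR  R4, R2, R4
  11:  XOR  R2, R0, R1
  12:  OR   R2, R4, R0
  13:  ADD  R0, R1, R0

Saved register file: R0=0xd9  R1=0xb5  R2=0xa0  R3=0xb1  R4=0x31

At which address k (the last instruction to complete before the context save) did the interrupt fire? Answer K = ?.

after  0: R0=0x12 R1=0x58 R2=0x76 R3=0x0a R4=0x05  N=0 Z=0
after  1: R0=0x12 R1=0x58 R2=0x76 R3=0x7c R4=0x05  N=0 Z=0
after  2: R0=0x12 R1=0x58 R2=0x04 R3=0x7c R4=0x05  N=0 Z=0
after  3: R0=0x12 R1=0x58 R2=0xdc R3=0x7c R4=0x05  N=1 Z=0
after  4: R0=0xd9 R1=0x58 R2=0xdc R3=0x7c R4=0x05  N=1 Z=0
after  5: R0=0xd9 R1=0xb5 R2=0xdc R3=0x7c R4=0x05  N=1 Z=0
after  6: R0=0xd9 R1=0xb5 R2=0xdc R3=0x7c R4=0x81  N=1 Z=0
after  7: R0=0xd9 R1=0xb5 R2=0xa0 R3=0x7c R4=0x81  N=1 Z=0
after  8: R0=0xd9 R1=0xb5 R2=0xa0 R3=0x7c R4=0x91  N=1 Z=0
after  9: R0=0xd9 R1=0xb5 R2=0xa0 R3=0xb1 R4=0x91  N=1 Z=0
after 10: R0=0xd9 R1=0xb5 R2=0xa0 R3=0xb1 R4=0x31  N=0 Z=0
-- IRQ taken; context saved, return-PC = 11 --

K = 10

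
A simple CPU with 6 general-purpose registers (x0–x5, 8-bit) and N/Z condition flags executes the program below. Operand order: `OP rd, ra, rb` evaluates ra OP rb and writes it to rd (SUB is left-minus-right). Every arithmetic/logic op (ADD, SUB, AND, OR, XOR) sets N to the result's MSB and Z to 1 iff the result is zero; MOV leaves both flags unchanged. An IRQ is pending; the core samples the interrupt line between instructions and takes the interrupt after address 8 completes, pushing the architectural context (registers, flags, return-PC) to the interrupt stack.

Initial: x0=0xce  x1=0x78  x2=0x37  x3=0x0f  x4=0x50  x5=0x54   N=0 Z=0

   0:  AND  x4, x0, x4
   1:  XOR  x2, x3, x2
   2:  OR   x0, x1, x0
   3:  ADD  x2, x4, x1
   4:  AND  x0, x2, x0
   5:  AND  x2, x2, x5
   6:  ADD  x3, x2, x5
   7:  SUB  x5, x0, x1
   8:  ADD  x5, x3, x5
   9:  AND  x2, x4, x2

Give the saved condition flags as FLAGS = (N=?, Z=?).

FLAGS = (N=1, Z=0)

after  0: x0=0xce x1=0x78 x2=0x37 x3=0x0f x4=0x40 x5=0x54  N=0 Z=0
after  1: x0=0xce x1=0x78 x2=0x38 x3=0x0f x4=0x40 x5=0x54  N=0 Z=0
after  2: x0=0xfe x1=0x78 x2=0x38 x3=0x0f x4=0x40 x5=0x54  N=1 Z=0
after  3: x0=0xfe x1=0x78 x2=0xb8 x3=0x0f x4=0x40 x5=0x54  N=1 Z=0
after  4: x0=0xb8 x1=0x78 x2=0xb8 x3=0x0f x4=0x40 x5=0x54  N=1 Z=0
after  5: x0=0xb8 x1=0x78 x2=0x10 x3=0x0f x4=0x40 x5=0x54  N=0 Z=0
after  6: x0=0xb8 x1=0x78 x2=0x10 x3=0x64 x4=0x40 x5=0x54  N=0 Z=0
after  7: x0=0xb8 x1=0x78 x2=0x10 x3=0x64 x4=0x40 x5=0x40  N=0 Z=0
after  8: x0=0xb8 x1=0x78 x2=0x10 x3=0x64 x4=0x40 x5=0xa4  N=1 Z=0
-- IRQ taken; context saved, return-PC = 9 --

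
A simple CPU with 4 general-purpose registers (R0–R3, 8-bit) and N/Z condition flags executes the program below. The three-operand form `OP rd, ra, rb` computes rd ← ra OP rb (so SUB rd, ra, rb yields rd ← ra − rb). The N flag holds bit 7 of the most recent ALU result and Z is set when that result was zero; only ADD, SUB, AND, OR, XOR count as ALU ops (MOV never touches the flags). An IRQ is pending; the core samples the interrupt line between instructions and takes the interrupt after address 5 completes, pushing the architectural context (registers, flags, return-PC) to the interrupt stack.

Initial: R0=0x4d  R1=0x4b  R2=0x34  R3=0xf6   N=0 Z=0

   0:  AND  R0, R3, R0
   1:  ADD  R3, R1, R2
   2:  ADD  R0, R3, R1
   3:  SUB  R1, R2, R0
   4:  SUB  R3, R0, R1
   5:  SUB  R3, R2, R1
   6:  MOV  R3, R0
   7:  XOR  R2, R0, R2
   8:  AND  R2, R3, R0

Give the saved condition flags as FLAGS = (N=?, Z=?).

FLAGS = (N=1, Z=0)

after  0: R0=0x44 R1=0x4b R2=0x34 R3=0xf6  N=0 Z=0
after  1: R0=0x44 R1=0x4b R2=0x34 R3=0x7f  N=0 Z=0
after  2: R0=0xca R1=0x4b R2=0x34 R3=0x7f  N=1 Z=0
after  3: R0=0xca R1=0x6a R2=0x34 R3=0x7f  N=0 Z=0
after  4: R0=0xca R1=0x6a R2=0x34 R3=0x60  N=0 Z=0
after  5: R0=0xca R1=0x6a R2=0x34 R3=0xca  N=1 Z=0
-- IRQ taken; context saved, return-PC = 6 --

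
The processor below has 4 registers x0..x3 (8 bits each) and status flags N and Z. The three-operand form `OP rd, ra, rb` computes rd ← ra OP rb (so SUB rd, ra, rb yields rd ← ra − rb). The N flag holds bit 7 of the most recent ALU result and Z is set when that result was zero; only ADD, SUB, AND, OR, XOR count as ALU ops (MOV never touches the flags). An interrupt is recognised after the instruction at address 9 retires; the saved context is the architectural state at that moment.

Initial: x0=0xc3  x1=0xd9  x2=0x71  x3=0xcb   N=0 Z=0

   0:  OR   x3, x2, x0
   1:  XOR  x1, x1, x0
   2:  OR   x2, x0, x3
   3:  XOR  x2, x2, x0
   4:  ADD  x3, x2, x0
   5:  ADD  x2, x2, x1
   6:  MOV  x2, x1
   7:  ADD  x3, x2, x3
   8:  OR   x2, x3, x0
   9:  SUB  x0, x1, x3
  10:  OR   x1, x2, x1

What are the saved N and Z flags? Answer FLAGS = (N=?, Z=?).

after  0: x0=0xc3 x1=0xd9 x2=0x71 x3=0xf3  N=1 Z=0
after  1: x0=0xc3 x1=0x1a x2=0x71 x3=0xf3  N=0 Z=0
after  2: x0=0xc3 x1=0x1a x2=0xf3 x3=0xf3  N=1 Z=0
after  3: x0=0xc3 x1=0x1a x2=0x30 x3=0xf3  N=0 Z=0
after  4: x0=0xc3 x1=0x1a x2=0x30 x3=0xf3  N=1 Z=0
after  5: x0=0xc3 x1=0x1a x2=0x4a x3=0xf3  N=0 Z=0
after  6: x0=0xc3 x1=0x1a x2=0x1a x3=0xf3  N=0 Z=0
after  7: x0=0xc3 x1=0x1a x2=0x1a x3=0x0d  N=0 Z=0
after  8: x0=0xc3 x1=0x1a x2=0xcf x3=0x0d  N=1 Z=0
after  9: x0=0x0d x1=0x1a x2=0xcf x3=0x0d  N=0 Z=0
-- IRQ taken; context saved, return-PC = 10 --

FLAGS = (N=0, Z=0)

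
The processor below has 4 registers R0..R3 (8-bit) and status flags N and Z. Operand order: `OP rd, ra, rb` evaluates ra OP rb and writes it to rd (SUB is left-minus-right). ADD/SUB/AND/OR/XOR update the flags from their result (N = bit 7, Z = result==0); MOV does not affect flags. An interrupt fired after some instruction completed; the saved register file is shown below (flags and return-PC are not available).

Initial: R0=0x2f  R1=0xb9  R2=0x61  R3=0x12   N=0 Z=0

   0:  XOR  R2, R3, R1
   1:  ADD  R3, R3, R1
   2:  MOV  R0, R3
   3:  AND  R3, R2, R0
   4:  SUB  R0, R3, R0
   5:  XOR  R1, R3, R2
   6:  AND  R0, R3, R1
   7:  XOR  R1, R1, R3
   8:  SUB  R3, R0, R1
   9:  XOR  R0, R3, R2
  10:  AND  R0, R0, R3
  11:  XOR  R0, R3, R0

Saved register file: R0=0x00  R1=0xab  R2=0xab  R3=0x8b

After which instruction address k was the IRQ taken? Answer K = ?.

K = 7

after  0: R0=0x2f R1=0xb9 R2=0xab R3=0x12  N=1 Z=0
after  1: R0=0x2f R1=0xb9 R2=0xab R3=0xcb  N=1 Z=0
after  2: R0=0xcb R1=0xb9 R2=0xab R3=0xcb  N=1 Z=0
after  3: R0=0xcb R1=0xb9 R2=0xab R3=0x8b  N=1 Z=0
after  4: R0=0xc0 R1=0xb9 R2=0xab R3=0x8b  N=1 Z=0
after  5: R0=0xc0 R1=0x20 R2=0xab R3=0x8b  N=0 Z=0
after  6: R0=0x00 R1=0x20 R2=0xab R3=0x8b  N=0 Z=1
after  7: R0=0x00 R1=0xab R2=0xab R3=0x8b  N=1 Z=0
-- IRQ taken; context saved, return-PC = 8 --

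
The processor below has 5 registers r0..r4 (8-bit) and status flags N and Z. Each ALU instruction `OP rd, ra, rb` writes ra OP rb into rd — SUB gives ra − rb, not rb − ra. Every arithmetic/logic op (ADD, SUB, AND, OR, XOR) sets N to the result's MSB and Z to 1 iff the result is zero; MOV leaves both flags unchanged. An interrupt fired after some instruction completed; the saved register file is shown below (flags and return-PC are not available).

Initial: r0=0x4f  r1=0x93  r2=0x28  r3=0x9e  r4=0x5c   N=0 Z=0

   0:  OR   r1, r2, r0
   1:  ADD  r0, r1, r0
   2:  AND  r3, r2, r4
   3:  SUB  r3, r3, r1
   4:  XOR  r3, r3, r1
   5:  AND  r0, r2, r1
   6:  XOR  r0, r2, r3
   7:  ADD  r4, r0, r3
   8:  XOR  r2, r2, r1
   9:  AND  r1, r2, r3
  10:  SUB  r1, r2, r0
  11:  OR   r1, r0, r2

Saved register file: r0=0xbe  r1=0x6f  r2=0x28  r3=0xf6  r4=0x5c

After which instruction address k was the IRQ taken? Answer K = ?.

K = 4

after  0: r0=0x4f r1=0x6f r2=0x28 r3=0x9e r4=0x5c  N=0 Z=0
after  1: r0=0xbe r1=0x6f r2=0x28 r3=0x9e r4=0x5c  N=1 Z=0
after  2: r0=0xbe r1=0x6f r2=0x28 r3=0x08 r4=0x5c  N=0 Z=0
after  3: r0=0xbe r1=0x6f r2=0x28 r3=0x99 r4=0x5c  N=1 Z=0
after  4: r0=0xbe r1=0x6f r2=0x28 r3=0xf6 r4=0x5c  N=1 Z=0
-- IRQ taken; context saved, return-PC = 5 --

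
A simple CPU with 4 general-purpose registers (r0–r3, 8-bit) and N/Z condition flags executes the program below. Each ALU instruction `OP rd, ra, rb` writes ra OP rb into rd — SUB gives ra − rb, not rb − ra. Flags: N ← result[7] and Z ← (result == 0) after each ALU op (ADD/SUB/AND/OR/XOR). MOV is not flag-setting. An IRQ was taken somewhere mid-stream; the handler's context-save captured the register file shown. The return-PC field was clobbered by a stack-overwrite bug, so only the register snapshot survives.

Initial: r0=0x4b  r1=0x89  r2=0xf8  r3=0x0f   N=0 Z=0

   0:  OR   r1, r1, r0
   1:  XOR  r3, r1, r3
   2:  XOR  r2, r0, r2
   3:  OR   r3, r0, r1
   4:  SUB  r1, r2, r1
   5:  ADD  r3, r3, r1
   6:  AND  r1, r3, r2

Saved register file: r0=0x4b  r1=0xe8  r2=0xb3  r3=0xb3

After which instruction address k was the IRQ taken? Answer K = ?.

after  0: r0=0x4b r1=0xcb r2=0xf8 r3=0x0f  N=1 Z=0
after  1: r0=0x4b r1=0xcb r2=0xf8 r3=0xc4  N=1 Z=0
after  2: r0=0x4b r1=0xcb r2=0xb3 r3=0xc4  N=1 Z=0
after  3: r0=0x4b r1=0xcb r2=0xb3 r3=0xcb  N=1 Z=0
after  4: r0=0x4b r1=0xe8 r2=0xb3 r3=0xcb  N=1 Z=0
after  5: r0=0x4b r1=0xe8 r2=0xb3 r3=0xb3  N=1 Z=0
-- IRQ taken; context saved, return-PC = 6 --

K = 5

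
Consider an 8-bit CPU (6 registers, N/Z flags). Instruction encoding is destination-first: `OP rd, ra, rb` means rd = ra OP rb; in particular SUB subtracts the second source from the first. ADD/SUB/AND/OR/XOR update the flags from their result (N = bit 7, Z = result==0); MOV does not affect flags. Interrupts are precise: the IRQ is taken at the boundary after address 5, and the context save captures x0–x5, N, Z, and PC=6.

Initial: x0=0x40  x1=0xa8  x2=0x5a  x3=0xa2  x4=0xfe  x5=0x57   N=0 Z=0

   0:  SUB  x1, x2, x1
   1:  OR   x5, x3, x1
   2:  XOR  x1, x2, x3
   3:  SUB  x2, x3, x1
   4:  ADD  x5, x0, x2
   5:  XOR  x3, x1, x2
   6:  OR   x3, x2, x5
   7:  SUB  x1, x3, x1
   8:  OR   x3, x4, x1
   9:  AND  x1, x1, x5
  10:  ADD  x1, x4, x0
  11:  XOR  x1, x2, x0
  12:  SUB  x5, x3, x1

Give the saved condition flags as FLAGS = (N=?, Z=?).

after  0: x0=0x40 x1=0xb2 x2=0x5a x3=0xa2 x4=0xfe x5=0x57  N=1 Z=0
after  1: x0=0x40 x1=0xb2 x2=0x5a x3=0xa2 x4=0xfe x5=0xb2  N=1 Z=0
after  2: x0=0x40 x1=0xf8 x2=0x5a x3=0xa2 x4=0xfe x5=0xb2  N=1 Z=0
after  3: x0=0x40 x1=0xf8 x2=0xaa x3=0xa2 x4=0xfe x5=0xb2  N=1 Z=0
after  4: x0=0x40 x1=0xf8 x2=0xaa x3=0xa2 x4=0xfe x5=0xea  N=1 Z=0
after  5: x0=0x40 x1=0xf8 x2=0xaa x3=0x52 x4=0xfe x5=0xea  N=0 Z=0
-- IRQ taken; context saved, return-PC = 6 --

FLAGS = (N=0, Z=0)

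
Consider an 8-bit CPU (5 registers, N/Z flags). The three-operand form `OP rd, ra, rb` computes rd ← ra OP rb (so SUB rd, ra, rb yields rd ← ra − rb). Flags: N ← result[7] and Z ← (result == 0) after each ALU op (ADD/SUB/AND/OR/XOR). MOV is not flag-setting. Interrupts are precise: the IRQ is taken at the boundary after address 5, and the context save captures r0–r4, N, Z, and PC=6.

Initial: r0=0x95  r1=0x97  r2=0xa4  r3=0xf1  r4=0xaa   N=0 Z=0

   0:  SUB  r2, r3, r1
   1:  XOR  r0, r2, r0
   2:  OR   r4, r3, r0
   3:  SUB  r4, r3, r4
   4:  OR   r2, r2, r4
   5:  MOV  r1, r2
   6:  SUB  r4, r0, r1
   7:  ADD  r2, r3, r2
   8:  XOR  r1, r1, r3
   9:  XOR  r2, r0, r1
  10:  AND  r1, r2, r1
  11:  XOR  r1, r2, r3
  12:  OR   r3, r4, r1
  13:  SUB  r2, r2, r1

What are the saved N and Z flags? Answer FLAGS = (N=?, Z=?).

after  0: r0=0x95 r1=0x97 r2=0x5a r3=0xf1 r4=0xaa  N=0 Z=0
after  1: r0=0xcf r1=0x97 r2=0x5a r3=0xf1 r4=0xaa  N=1 Z=0
after  2: r0=0xcf r1=0x97 r2=0x5a r3=0xf1 r4=0xff  N=1 Z=0
after  3: r0=0xcf r1=0x97 r2=0x5a r3=0xf1 r4=0xf2  N=1 Z=0
after  4: r0=0xcf r1=0x97 r2=0xfa r3=0xf1 r4=0xf2  N=1 Z=0
after  5: r0=0xcf r1=0xfa r2=0xfa r3=0xf1 r4=0xf2  N=1 Z=0
-- IRQ taken; context saved, return-PC = 6 --

FLAGS = (N=1, Z=0)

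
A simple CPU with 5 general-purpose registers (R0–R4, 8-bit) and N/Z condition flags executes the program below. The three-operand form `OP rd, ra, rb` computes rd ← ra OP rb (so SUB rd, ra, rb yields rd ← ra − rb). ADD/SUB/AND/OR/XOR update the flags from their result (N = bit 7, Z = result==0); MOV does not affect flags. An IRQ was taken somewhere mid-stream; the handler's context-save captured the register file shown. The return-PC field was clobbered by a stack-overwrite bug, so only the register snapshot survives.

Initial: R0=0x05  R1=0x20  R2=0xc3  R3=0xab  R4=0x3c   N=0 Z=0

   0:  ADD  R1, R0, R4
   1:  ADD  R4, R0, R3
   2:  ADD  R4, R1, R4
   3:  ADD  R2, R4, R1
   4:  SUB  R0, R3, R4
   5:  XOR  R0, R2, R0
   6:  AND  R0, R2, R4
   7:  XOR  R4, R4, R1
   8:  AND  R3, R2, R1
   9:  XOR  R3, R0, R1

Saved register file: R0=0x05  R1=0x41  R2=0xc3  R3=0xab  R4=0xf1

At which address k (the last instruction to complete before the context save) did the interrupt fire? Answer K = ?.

after  0: R0=0x05 R1=0x41 R2=0xc3 R3=0xab R4=0x3c  N=0 Z=0
after  1: R0=0x05 R1=0x41 R2=0xc3 R3=0xab R4=0xb0  N=1 Z=0
after  2: R0=0x05 R1=0x41 R2=0xc3 R3=0xab R4=0xf1  N=1 Z=0
-- IRQ taken; context saved, return-PC = 3 --

K = 2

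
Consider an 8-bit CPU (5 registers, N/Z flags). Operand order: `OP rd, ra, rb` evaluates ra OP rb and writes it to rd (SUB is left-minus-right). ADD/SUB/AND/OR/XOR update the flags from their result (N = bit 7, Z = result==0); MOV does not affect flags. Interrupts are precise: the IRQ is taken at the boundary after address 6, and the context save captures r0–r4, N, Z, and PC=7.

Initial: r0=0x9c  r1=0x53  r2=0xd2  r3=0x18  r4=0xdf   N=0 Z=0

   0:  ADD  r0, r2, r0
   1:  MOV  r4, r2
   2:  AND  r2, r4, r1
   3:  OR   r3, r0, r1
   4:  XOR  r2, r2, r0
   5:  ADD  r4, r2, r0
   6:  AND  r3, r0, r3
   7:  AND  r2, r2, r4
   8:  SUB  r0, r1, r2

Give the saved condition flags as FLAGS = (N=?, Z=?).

after  0: r0=0x6e r1=0x53 r2=0xd2 r3=0x18 r4=0xdf  N=0 Z=0
after  1: r0=0x6e r1=0x53 r2=0xd2 r3=0x18 r4=0xd2  N=0 Z=0
after  2: r0=0x6e r1=0x53 r2=0x52 r3=0x18 r4=0xd2  N=0 Z=0
after  3: r0=0x6e r1=0x53 r2=0x52 r3=0x7f r4=0xd2  N=0 Z=0
after  4: r0=0x6e r1=0x53 r2=0x3c r3=0x7f r4=0xd2  N=0 Z=0
after  5: r0=0x6e r1=0x53 r2=0x3c r3=0x7f r4=0xaa  N=1 Z=0
after  6: r0=0x6e r1=0x53 r2=0x3c r3=0x6e r4=0xaa  N=0 Z=0
-- IRQ taken; context saved, return-PC = 7 --

FLAGS = (N=0, Z=0)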